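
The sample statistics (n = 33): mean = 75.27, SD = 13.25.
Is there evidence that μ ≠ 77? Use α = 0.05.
One-sample t-test:
H₀: μ = 77
H₁: μ ≠ 77
df = n - 1 = 32
t = (x̄ - μ₀) / (s/√n) = (75.27 - 77) / (13.25/√33) = -0.750
p-value = 0.4587

Since p-value > α = 0.05, we fail to reject H₀.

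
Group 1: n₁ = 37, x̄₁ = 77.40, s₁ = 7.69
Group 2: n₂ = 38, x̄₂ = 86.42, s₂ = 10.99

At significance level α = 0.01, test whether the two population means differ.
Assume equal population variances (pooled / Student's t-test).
Student's two-sample t-test (equal variances):
H₀: μ₁ = μ₂
H₁: μ₁ ≠ μ₂
df = n₁ + n₂ - 2 = 73
Pooled variance s_p² = [(n₁-1)s₁² + (n₂-1)s₂²] / (n₁ + n₂ - 2) = [(36)(7.69²) + (37)(10.99²)] / 73 = 90.3803
SE = √(s_p²(1/n₁ + 1/n₂)) = √(90.3803 × (1/37 + 1/38)) = 2.1957
t = (x̄₁ - x̄₂) / SE = (77.40 - 86.42) / 2.1957 = -9.02 / 2.1957 = -4.108
p-value = 0.0001

Since p-value < α = 0.01, we reject H₀.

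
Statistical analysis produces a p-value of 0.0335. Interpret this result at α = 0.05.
Since p = 0.0335 < α = 0.05, reject H₀.
There is sufficient evidence to reject the null hypothesis; the result is statistically significant at the 0.05 level.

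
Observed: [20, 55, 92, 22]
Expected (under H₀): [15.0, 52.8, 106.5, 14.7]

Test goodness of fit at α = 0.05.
Chi-square goodness of fit test:
H₀: observed counts match expected distribution
H₁: observed counts differ from expected distribution
df = k - 1 = 3
χ² = Σ(O - E)²/E
   = (20 - 15.0)²/15.0 + (55 - 52.8)²/52.8 + (92 - 106.5)²/106.5 + (22 - 14.7)²/14.7
   = 1.667 + 0.092 + 1.974 + 3.625
   = 7.36
p-value = 0.0613

Since p-value > α = 0.05, we fail to reject H₀.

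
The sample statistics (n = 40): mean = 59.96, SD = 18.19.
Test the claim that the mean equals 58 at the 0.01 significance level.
One-sample t-test:
H₀: μ = 58
H₁: μ ≠ 58
df = n - 1 = 39
t = (x̄ - μ₀) / (s/√n) = (59.96 - 58) / (18.19/√40) = 0.681
p-value = 0.4996

Since p-value > α = 0.01, we fail to reject H₀.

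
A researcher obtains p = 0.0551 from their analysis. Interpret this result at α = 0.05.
Since p = 0.0551 > α = 0.05, fail to reject H₀.
There is insufficient evidence to reject the null hypothesis; the result is not statistically significant at the 0.05 level.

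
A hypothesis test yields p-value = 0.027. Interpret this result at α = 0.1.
Since p = 0.027 < α = 0.1, reject H₀.
There is sufficient evidence to reject the null hypothesis; the result is statistically significant at the 0.1 level.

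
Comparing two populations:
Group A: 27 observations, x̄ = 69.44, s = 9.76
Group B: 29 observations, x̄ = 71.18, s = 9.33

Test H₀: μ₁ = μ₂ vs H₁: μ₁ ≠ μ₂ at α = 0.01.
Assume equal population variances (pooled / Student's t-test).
Student's two-sample t-test (equal variances):
H₀: μ₁ = μ₂
H₁: μ₁ ≠ μ₂
df = n₁ + n₂ - 2 = 54
Pooled variance s_p² = [(n₁-1)s₁² + (n₂-1)s₂²] / (n₁ + n₂ - 2) = [(26)(9.76²) + (28)(9.33²)] / 54 = 91.0012
SE = √(s_p²(1/n₁ + 1/n₂)) = √(91.0012 × (1/27 + 1/29)) = 2.5512
t = (x̄₁ - x̄₂) / SE = (69.44 - 71.18) / 2.5512 = -1.74 / 2.5512 = -0.682
p-value = 0.4981

Since p-value > α = 0.01, we fail to reject H₀.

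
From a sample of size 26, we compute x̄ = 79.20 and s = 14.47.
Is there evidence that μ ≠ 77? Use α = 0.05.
One-sample t-test:
H₀: μ = 77
H₁: μ ≠ 77
df = n - 1 = 25
t = (x̄ - μ₀) / (s/√n) = (79.20 - 77) / (14.47/√26) = 0.775
p-value = 0.4455

Since p-value > α = 0.05, we fail to reject H₀.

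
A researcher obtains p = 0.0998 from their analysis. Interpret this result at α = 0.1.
Since p = 0.0998 < α = 0.1, reject H₀.
There is sufficient evidence to reject the null hypothesis; the result is statistically significant at the 0.1 level.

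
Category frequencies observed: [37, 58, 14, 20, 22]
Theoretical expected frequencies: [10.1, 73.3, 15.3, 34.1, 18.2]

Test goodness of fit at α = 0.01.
Chi-square goodness of fit test:
H₀: observed counts match expected distribution
H₁: observed counts differ from expected distribution
df = k - 1 = 4
χ² = Σ(O - E)²/E
   = (37 - 10.1)²/10.1 + (58 - 73.3)²/73.3 + (14 - 15.3)²/15.3 + (20 - 34.1)²/34.1 + (22 - 18.2)²/18.2
   = 71.645 + 3.194 + 0.110 + 5.830 + 0.793
   = 81.57
p-value < 0.0001

Since p-value < α = 0.01, we reject H₀.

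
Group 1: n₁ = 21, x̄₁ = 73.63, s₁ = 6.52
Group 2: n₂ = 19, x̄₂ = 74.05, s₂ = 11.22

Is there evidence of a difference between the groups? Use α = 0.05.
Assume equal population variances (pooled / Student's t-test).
Student's two-sample t-test (equal variances):
H₀: μ₁ = μ₂
H₁: μ₁ ≠ μ₂
df = n₁ + n₂ - 2 = 38
Pooled variance s_p² = [(n₁-1)s₁² + (n₂-1)s₂²] / (n₁ + n₂ - 2) = [(20)(6.52²) + (18)(11.22²)] / 38 = 82.0052
SE = √(s_p²(1/n₁ + 1/n₂)) = √(82.0052 × (1/21 + 1/19)) = 2.8672
t = (x̄₁ - x̄₂) / SE = (73.63 - 74.05) / 2.8672 = -0.42 / 2.8672 = -0.146
p-value = 0.8843

Since p-value > α = 0.05, we fail to reject H₀.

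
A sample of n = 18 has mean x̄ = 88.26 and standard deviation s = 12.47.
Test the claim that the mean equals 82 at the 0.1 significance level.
One-sample t-test:
H₀: μ = 82
H₁: μ ≠ 82
df = n - 1 = 17
t = (x̄ - μ₀) / (s/√n) = (88.26 - 82) / (12.47/√18) = 2.130
p-value = 0.0481

Since p-value < α = 0.1, we reject H₀.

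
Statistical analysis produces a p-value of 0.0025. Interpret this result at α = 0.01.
Since p = 0.0025 < α = 0.01, reject H₀.
There is sufficient evidence to reject the null hypothesis; the result is statistically significant at the 0.01 level.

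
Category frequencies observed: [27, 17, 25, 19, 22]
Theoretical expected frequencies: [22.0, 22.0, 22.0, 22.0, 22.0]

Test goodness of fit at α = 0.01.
Chi-square goodness of fit test:
H₀: observed counts match expected distribution
H₁: observed counts differ from expected distribution
df = k - 1 = 4
χ² = Σ(O - E)²/E
   = (27 - 22.0)²/22.0 + (17 - 22.0)²/22.0 + (25 - 22.0)²/22.0 + (19 - 22.0)²/22.0 + (22 - 22.0)²/22.0
   = 1.136 + 1.136 + 0.409 + 0.409 + 0.000
   = 3.09
p-value = 0.5427

Since p-value > α = 0.01, we fail to reject H₀.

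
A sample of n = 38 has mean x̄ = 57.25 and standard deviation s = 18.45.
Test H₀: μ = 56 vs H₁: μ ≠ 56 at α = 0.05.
One-sample t-test:
H₀: μ = 56
H₁: μ ≠ 56
df = n - 1 = 37
t = (x̄ - μ₀) / (s/√n) = (57.25 - 56) / (18.45/√38) = 0.418
p-value = 0.6786

Since p-value > α = 0.05, we fail to reject H₀.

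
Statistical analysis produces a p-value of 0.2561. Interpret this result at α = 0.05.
Since p = 0.2561 > α = 0.05, fail to reject H₀.
There is insufficient evidence to reject the null hypothesis; the result is not statistically significant at the 0.05 level.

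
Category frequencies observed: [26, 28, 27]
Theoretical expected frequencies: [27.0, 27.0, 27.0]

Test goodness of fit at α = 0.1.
Chi-square goodness of fit test:
H₀: observed counts match expected distribution
H₁: observed counts differ from expected distribution
df = k - 1 = 2
χ² = Σ(O - E)²/E
   = (26 - 27.0)²/27.0 + (28 - 27.0)²/27.0 + (27 - 27.0)²/27.0
   = 0.037 + 0.037 + 0.000
   = 0.07
p-value = 0.9636

Since p-value > α = 0.1, we fail to reject H₀.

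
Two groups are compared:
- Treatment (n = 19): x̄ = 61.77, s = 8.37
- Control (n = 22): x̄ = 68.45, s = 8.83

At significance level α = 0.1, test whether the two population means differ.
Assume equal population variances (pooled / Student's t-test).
Student's two-sample t-test (equal variances):
H₀: μ₁ = μ₂
H₁: μ₁ ≠ μ₂
df = n₁ + n₂ - 2 = 39
Pooled variance s_p² = [(n₁-1)s₁² + (n₂-1)s₂²] / (n₁ + n₂ - 2) = [(18)(8.37²) + (21)(8.83²)] / 39 = 74.3172
SE = √(s_p²(1/n₁ + 1/n₂)) = √(74.3172 × (1/19 + 1/22)) = 2.6999
t = (x̄₁ - x̄₂) / SE = (61.77 - 68.45) / 2.6999 = -6.68 / 2.6999 = -2.474
p-value = 0.0178

Since p-value < α = 0.1, we reject H₀.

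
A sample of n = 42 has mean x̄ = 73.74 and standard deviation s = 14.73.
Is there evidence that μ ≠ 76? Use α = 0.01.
One-sample t-test:
H₀: μ = 76
H₁: μ ≠ 76
df = n - 1 = 41
t = (x̄ - μ₀) / (s/√n) = (73.74 - 76) / (14.73/√42) = -0.994
p-value = 0.3259

Since p-value > α = 0.01, we fail to reject H₀.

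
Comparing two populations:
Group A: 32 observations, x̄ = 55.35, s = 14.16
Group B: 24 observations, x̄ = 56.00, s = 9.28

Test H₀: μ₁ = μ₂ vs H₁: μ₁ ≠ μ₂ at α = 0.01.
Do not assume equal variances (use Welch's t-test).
Welch's two-sample t-test:
H₀: μ₁ = μ₂
H₁: μ₁ ≠ μ₂
s₁²/n₁ = 14.16²/32 = 6.2658,  s₂²/n₂ = 9.28²/24 = 3.5883
SE = √(s₁²/n₁ + s₂²/n₂) = √(6.2658 + 3.5883) = 3.1391
df (Welch-Satterthwaite) = (s₁²/n₁ + s₂²/n₂)² / [(s₁²/n₁)²/(n₁-1) + (s₂²/n₂)²/(n₂-1)] ≈ 53.17
t = (x̄₁ - x̄₂) / SE = (55.35 - 56.00) / 3.1391 = -0.65 / 3.1391 = -0.207
p-value = 0.8368

Since p-value > α = 0.01, we fail to reject H₀.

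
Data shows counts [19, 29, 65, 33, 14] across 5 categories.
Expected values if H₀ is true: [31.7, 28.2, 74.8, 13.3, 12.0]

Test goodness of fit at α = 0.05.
Chi-square goodness of fit test:
H₀: observed counts match expected distribution
H₁: observed counts differ from expected distribution
df = k - 1 = 4
χ² = Σ(O - E)²/E
   = (19 - 31.7)²/31.7 + (29 - 28.2)²/28.2 + (65 - 74.8)²/74.8 + (33 - 13.3)²/13.3 + (14 - 12.0)²/12.0
   = 5.088 + 0.023 + 1.284 + 29.180 + 0.333
   = 35.91
p-value < 0.0001

Since p-value < α = 0.05, we reject H₀.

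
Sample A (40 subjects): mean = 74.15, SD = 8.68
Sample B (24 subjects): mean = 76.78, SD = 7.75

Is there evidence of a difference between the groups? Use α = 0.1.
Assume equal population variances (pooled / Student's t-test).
Student's two-sample t-test (equal variances):
H₀: μ₁ = μ₂
H₁: μ₁ ≠ μ₂
df = n₁ + n₂ - 2 = 62
Pooled variance s_p² = [(n₁-1)s₁² + (n₂-1)s₂²] / (n₁ + n₂ - 2) = [(39)(8.68²) + (23)(7.75²)] / 62 = 69.6741
SE = √(s_p²(1/n₁ + 1/n₂)) = √(69.6741 × (1/40 + 1/24)) = 2.1552
t = (x̄₁ - x̄₂) / SE = (74.15 - 76.78) / 2.1552 = -2.63 / 2.1552 = -1.220
p-value = 0.2270

Since p-value > α = 0.1, we fail to reject H₀.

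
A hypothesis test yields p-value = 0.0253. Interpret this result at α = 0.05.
Since p = 0.0253 < α = 0.05, reject H₀.
There is sufficient evidence to reject the null hypothesis; the result is statistically significant at the 0.05 level.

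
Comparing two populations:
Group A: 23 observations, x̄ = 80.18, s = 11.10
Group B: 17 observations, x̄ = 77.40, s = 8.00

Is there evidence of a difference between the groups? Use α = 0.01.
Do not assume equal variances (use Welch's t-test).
Welch's two-sample t-test:
H₀: μ₁ = μ₂
H₁: μ₁ ≠ μ₂
s₁²/n₁ = 11.10²/23 = 5.3570,  s₂²/n₂ = 8.00²/17 = 3.7647
SE = √(s₁²/n₁ + s₂²/n₂) = √(5.3570 + 3.7647) = 3.0202
df (Welch-Satterthwaite) = (s₁²/n₁ + s₂²/n₂)² / [(s₁²/n₁)²/(n₁-1) + (s₂²/n₂)²/(n₂-1)] ≈ 37.99
t = (x̄₁ - x̄₂) / SE = (80.18 - 77.40) / 3.0202 = 2.78 / 3.0202 = 0.920
p-value = 0.3631

Since p-value > α = 0.01, we fail to reject H₀.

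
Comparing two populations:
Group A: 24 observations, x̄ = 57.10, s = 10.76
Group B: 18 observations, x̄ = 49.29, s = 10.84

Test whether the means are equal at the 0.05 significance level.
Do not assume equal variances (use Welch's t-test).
Welch's two-sample t-test:
H₀: μ₁ = μ₂
H₁: μ₁ ≠ μ₂
s₁²/n₁ = 10.76²/24 = 4.8241,  s₂²/n₂ = 10.84²/18 = 6.5281
SE = √(s₁²/n₁ + s₂²/n₂) = √(4.8241 + 6.5281) = 3.3693
df (Welch-Satterthwaite) = (s₁²/n₁ + s₂²/n₂)² / [(s₁²/n₁)²/(n₁-1) + (s₂²/n₂)²/(n₂-1)] ≈ 36.63
t = (x̄₁ - x̄₂) / SE = (57.10 - 49.29) / 3.3693 = 7.81 / 3.3693 = 2.318
p-value = 0.0261

Since p-value < α = 0.05, we reject H₀.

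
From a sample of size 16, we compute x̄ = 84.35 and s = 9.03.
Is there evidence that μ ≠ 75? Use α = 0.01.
One-sample t-test:
H₀: μ = 75
H₁: μ ≠ 75
df = n - 1 = 15
t = (x̄ - μ₀) / (s/√n) = (84.35 - 75) / (9.03/√16) = 4.142
p-value = 0.0009

Since p-value < α = 0.01, we reject H₀.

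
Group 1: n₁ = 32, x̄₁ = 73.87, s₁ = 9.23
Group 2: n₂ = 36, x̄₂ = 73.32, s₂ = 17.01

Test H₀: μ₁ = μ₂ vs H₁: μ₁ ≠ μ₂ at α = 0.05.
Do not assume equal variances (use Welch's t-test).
Welch's two-sample t-test:
H₀: μ₁ = μ₂
H₁: μ₁ ≠ μ₂
s₁²/n₁ = 9.23²/32 = 2.6623,  s₂²/n₂ = 17.01²/36 = 8.0372
SE = √(s₁²/n₁ + s₂²/n₂) = √(2.6623 + 8.0372) = 3.2710
df (Welch-Satterthwaite) = (s₁²/n₁ + s₂²/n₂)² / [(s₁²/n₁)²/(n₁-1) + (s₂²/n₂)²/(n₂-1)] ≈ 55.19
t = (x̄₁ - x̄₂) / SE = (73.87 - 73.32) / 3.2710 = 0.55 / 3.2710 = 0.168
p-value = 0.8671

Since p-value > α = 0.05, we fail to reject H₀.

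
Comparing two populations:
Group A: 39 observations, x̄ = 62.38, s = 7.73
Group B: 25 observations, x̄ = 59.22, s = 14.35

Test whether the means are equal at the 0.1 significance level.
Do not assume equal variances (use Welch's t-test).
Welch's two-sample t-test:
H₀: μ₁ = μ₂
H₁: μ₁ ≠ μ₂
s₁²/n₁ = 7.73²/39 = 1.5321,  s₂²/n₂ = 14.35²/25 = 8.2369
SE = √(s₁²/n₁ + s₂²/n₂) = √(1.5321 + 8.2369) = 3.1255
df (Welch-Satterthwaite) = (s₁²/n₁ + s₂²/n₂)² / [(s₁²/n₁)²/(n₁-1) + (s₂²/n₂)²/(n₂-1)] ≈ 33.04
t = (x̄₁ - x̄₂) / SE = (62.38 - 59.22) / 3.1255 = 3.16 / 3.1255 = 1.011
p-value = 0.3194

Since p-value > α = 0.1, we fail to reject H₀.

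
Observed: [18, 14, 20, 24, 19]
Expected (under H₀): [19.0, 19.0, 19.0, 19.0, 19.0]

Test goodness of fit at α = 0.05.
Chi-square goodness of fit test:
H₀: observed counts match expected distribution
H₁: observed counts differ from expected distribution
df = k - 1 = 4
χ² = Σ(O - E)²/E
   = (18 - 19.0)²/19.0 + (14 - 19.0)²/19.0 + (20 - 19.0)²/19.0 + (24 - 19.0)²/19.0 + (19 - 19.0)²/19.0
   = 0.053 + 1.316 + 0.053 + 1.316 + 0.000
   = 2.74
p-value = 0.6028

Since p-value > α = 0.05, we fail to reject H₀.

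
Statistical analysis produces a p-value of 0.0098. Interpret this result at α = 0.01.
Since p = 0.0098 < α = 0.01, reject H₀.
There is sufficient evidence to reject the null hypothesis; the result is statistically significant at the 0.01 level.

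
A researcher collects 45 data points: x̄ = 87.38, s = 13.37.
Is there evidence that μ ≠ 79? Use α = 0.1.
One-sample t-test:
H₀: μ = 79
H₁: μ ≠ 79
df = n - 1 = 44
t = (x̄ - μ₀) / (s/√n) = (87.38 - 79) / (13.37/√45) = 4.205
p-value = 0.0001

Since p-value < α = 0.1, we reject H₀.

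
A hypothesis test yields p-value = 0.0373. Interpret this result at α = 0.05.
Since p = 0.0373 < α = 0.05, reject H₀.
There is sufficient evidence to reject the null hypothesis; the result is statistically significant at the 0.05 level.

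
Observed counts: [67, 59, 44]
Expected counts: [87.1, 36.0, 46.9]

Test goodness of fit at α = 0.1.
Chi-square goodness of fit test:
H₀: observed counts match expected distribution
H₁: observed counts differ from expected distribution
df = k - 1 = 2
χ² = Σ(O - E)²/E
   = (67 - 87.1)²/87.1 + (59 - 36.0)²/36.0 + (44 - 46.9)²/46.9
   = 4.638 + 14.694 + 0.179
   = 19.51
p-value = 0.0001

Since p-value < α = 0.1, we reject H₀.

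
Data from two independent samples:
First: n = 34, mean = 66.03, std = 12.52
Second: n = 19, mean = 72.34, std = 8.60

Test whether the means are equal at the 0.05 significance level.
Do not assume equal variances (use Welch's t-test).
Welch's two-sample t-test:
H₀: μ₁ = μ₂
H₁: μ₁ ≠ μ₂
s₁²/n₁ = 12.52²/34 = 4.6103,  s₂²/n₂ = 8.60²/19 = 3.8926
SE = √(s₁²/n₁ + s₂²/n₂) = √(4.6103 + 3.8926) = 2.9160
df (Welch-Satterthwaite) = (s₁²/n₁ + s₂²/n₂)² / [(s₁²/n₁)²/(n₁-1) + (s₂²/n₂)²/(n₂-1)] ≈ 48.66
t = (x̄₁ - x̄₂) / SE = (66.03 - 72.34) / 2.9160 = -6.31 / 2.9160 = -2.164
p-value = 0.0354

Since p-value < α = 0.05, we reject H₀.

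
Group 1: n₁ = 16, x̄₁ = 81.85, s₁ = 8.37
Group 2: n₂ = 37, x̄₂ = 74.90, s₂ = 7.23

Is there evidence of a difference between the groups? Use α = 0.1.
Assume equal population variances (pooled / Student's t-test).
Student's two-sample t-test (equal variances):
H₀: μ₁ = μ₂
H₁: μ₁ ≠ μ₂
df = n₁ + n₂ - 2 = 51
Pooled variance s_p² = [(n₁-1)s₁² + (n₂-1)s₂²] / (n₁ + n₂ - 2) = [(15)(8.37²) + (36)(7.23²)] / 51 = 57.5035
SE = √(s_p²(1/n₁ + 1/n₂)) = √(57.5035 × (1/16 + 1/37)) = 2.2689
t = (x̄₁ - x̄₂) / SE = (81.85 - 74.90) / 2.2689 = 6.95 / 2.2689 = 3.063
p-value = 0.0035

Since p-value < α = 0.1, we reject H₀.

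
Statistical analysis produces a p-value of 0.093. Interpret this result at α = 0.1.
Since p = 0.093 < α = 0.1, reject H₀.
There is sufficient evidence to reject the null hypothesis; the result is statistically significant at the 0.1 level.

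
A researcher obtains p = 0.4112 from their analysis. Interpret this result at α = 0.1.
Since p = 0.4112 > α = 0.1, fail to reject H₀.
There is insufficient evidence to reject the null hypothesis; the result is not statistically significant at the 0.1 level.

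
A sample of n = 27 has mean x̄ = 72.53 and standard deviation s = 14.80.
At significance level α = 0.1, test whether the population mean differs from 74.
One-sample t-test:
H₀: μ = 74
H₁: μ ≠ 74
df = n - 1 = 26
t = (x̄ - μ₀) / (s/√n) = (72.53 - 74) / (14.80/√27) = -0.516
p-value = 0.6101

Since p-value > α = 0.1, we fail to reject H₀.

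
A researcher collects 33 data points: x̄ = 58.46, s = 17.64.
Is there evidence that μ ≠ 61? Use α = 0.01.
One-sample t-test:
H₀: μ = 61
H₁: μ ≠ 61
df = n - 1 = 32
t = (x̄ - μ₀) / (s/√n) = (58.46 - 61) / (17.64/√33) = -0.827
p-value = 0.4143

Since p-value > α = 0.01, we fail to reject H₀.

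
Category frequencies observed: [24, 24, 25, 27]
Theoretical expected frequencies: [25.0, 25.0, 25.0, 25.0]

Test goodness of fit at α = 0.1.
Chi-square goodness of fit test:
H₀: observed counts match expected distribution
H₁: observed counts differ from expected distribution
df = k - 1 = 3
χ² = Σ(O - E)²/E
   = (24 - 25.0)²/25.0 + (24 - 25.0)²/25.0 + (25 - 25.0)²/25.0 + (27 - 25.0)²/25.0
   = 0.040 + 0.040 + 0.000 + 0.160
   = 0.24
p-value = 0.9709

Since p-value > α = 0.1, we fail to reject H₀.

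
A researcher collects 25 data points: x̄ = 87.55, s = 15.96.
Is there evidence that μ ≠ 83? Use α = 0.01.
One-sample t-test:
H₀: μ = 83
H₁: μ ≠ 83
df = n - 1 = 24
t = (x̄ - μ₀) / (s/√n) = (87.55 - 83) / (15.96/√25) = 1.425
p-value = 0.1669

Since p-value > α = 0.01, we fail to reject H₀.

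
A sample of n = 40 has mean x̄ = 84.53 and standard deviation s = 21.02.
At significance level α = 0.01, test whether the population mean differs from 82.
One-sample t-test:
H₀: μ = 82
H₁: μ ≠ 82
df = n - 1 = 39
t = (x̄ - μ₀) / (s/√n) = (84.53 - 82) / (21.02/√40) = 0.761
p-value = 0.4511

Since p-value > α = 0.01, we fail to reject H₀.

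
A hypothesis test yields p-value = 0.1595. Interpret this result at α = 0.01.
Since p = 0.1595 > α = 0.01, fail to reject H₀.
There is insufficient evidence to reject the null hypothesis; the result is not statistically significant at the 0.01 level.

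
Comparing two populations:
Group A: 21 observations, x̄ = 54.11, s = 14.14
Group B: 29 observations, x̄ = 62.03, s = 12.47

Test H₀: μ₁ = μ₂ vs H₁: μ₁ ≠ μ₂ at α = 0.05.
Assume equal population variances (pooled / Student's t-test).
Student's two-sample t-test (equal variances):
H₀: μ₁ = μ₂
H₁: μ₁ ≠ μ₂
df = n₁ + n₂ - 2 = 48
Pooled variance s_p² = [(n₁-1)s₁² + (n₂-1)s₂²] / (n₁ + n₂ - 2) = [(20)(14.14²) + (28)(12.47²)] / 48 = 174.0170
SE = √(s_p²(1/n₁ + 1/n₂)) = √(174.0170 × (1/21 + 1/29)) = 3.7798
t = (x̄₁ - x̄₂) / SE = (54.11 - 62.03) / 3.7798 = -7.92 / 3.7798 = -2.095
p-value = 0.0414

Since p-value < α = 0.05, we reject H₀.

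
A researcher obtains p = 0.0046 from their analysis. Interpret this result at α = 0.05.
Since p = 0.0046 < α = 0.05, reject H₀.
There is sufficient evidence to reject the null hypothesis; the result is statistically significant at the 0.05 level.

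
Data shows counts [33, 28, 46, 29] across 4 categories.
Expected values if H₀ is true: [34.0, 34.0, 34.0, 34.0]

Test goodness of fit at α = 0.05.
Chi-square goodness of fit test:
H₀: observed counts match expected distribution
H₁: observed counts differ from expected distribution
df = k - 1 = 3
χ² = Σ(O - E)²/E
   = (33 - 34.0)²/34.0 + (28 - 34.0)²/34.0 + (46 - 34.0)²/34.0 + (29 - 34.0)²/34.0
   = 0.029 + 1.059 + 4.235 + 0.735
   = 6.06
p-value = 0.1088

Since p-value > α = 0.05, we fail to reject H₀.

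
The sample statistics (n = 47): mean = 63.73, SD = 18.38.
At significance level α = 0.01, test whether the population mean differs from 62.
One-sample t-test:
H₀: μ = 62
H₁: μ ≠ 62
df = n - 1 = 46
t = (x̄ - μ₀) / (s/√n) = (63.73 - 62) / (18.38/√47) = 0.645
p-value = 0.5220

Since p-value > α = 0.01, we fail to reject H₀.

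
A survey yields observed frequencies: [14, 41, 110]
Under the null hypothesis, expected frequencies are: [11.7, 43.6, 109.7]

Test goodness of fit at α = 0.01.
Chi-square goodness of fit test:
H₀: observed counts match expected distribution
H₁: observed counts differ from expected distribution
df = k - 1 = 2
χ² = Σ(O - E)²/E
   = (14 - 11.7)²/11.7 + (41 - 43.6)²/43.6 + (110 - 109.7)²/109.7
   = 0.452 + 0.155 + 0.001
   = 0.61
p-value = 0.7379

Since p-value > α = 0.01, we fail to reject H₀.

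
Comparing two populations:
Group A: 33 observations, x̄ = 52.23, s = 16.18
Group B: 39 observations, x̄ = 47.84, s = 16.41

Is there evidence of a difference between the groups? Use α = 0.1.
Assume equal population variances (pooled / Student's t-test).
Student's two-sample t-test (equal variances):
H₀: μ₁ = μ₂
H₁: μ₁ ≠ μ₂
df = n₁ + n₂ - 2 = 70
Pooled variance s_p² = [(n₁-1)s₁² + (n₂-1)s₂²] / (n₁ + n₂ - 2) = [(32)(16.18²) + (38)(16.41²)] / 70 = 265.8615
SE = √(s_p²(1/n₁ + 1/n₂)) = √(265.8615 × (1/33 + 1/39)) = 3.8566
t = (x̄₁ - x̄₂) / SE = (52.23 - 47.84) / 3.8566 = 4.39 / 3.8566 = 1.138
p-value = 0.2589

Since p-value > α = 0.1, we fail to reject H₀.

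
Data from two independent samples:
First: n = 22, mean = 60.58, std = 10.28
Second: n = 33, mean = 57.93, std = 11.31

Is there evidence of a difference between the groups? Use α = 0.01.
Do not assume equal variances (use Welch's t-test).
Welch's two-sample t-test:
H₀: μ₁ = μ₂
H₁: μ₁ ≠ μ₂
s₁²/n₁ = 10.28²/22 = 4.8036,  s₂²/n₂ = 11.31²/33 = 3.8762
SE = √(s₁²/n₁ + s₂²/n₂) = √(4.8036 + 3.8762) = 2.9462
df (Welch-Satterthwaite) = (s₁²/n₁ + s₂²/n₂)² / [(s₁²/n₁)²/(n₁-1) + (s₂²/n₂)²/(n₂-1)] ≈ 48.04
t = (x̄₁ - x̄₂) / SE = (60.58 - 57.93) / 2.9462 = 2.65 / 2.9462 = 0.899
p-value = 0.3729

Since p-value > α = 0.01, we fail to reject H₀.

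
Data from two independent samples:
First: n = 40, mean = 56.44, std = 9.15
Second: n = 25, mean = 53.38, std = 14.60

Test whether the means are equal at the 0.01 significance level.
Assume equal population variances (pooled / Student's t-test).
Student's two-sample t-test (equal variances):
H₀: μ₁ = μ₂
H₁: μ₁ ≠ μ₂
df = n₁ + n₂ - 2 = 63
Pooled variance s_p² = [(n₁-1)s₁² + (n₂-1)s₂²] / (n₁ + n₂ - 2) = [(39)(9.15²) + (24)(14.60²)] / 63 = 133.0320
SE = √(s_p²(1/n₁ + 1/n₂)) = √(133.0320 × (1/40 + 1/25)) = 2.9406
t = (x̄₁ - x̄₂) / SE = (56.44 - 53.38) / 2.9406 = 3.06 / 2.9406 = 1.041
p-value = 0.3020

Since p-value > α = 0.01, we fail to reject H₀.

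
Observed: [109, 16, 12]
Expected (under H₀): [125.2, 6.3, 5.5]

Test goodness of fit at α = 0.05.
Chi-square goodness of fit test:
H₀: observed counts match expected distribution
H₁: observed counts differ from expected distribution
df = k - 1 = 2
χ² = Σ(O - E)²/E
   = (109 - 125.2)²/125.2 + (16 - 6.3)²/6.3 + (12 - 5.5)²/5.5
   = 2.096 + 14.935 + 7.682
   = 24.71
p-value < 0.0001

Since p-value < α = 0.05, we reject H₀.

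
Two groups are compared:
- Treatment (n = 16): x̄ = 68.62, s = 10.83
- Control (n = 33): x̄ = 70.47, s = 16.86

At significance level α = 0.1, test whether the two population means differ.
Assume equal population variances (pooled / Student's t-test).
Student's two-sample t-test (equal variances):
H₀: μ₁ = μ₂
H₁: μ₁ ≠ μ₂
df = n₁ + n₂ - 2 = 47
Pooled variance s_p² = [(n₁-1)s₁² + (n₂-1)s₂²] / (n₁ + n₂ - 2) = [(15)(10.83²) + (32)(16.86²)] / 47 = 230.9711
SE = √(s_p²(1/n₁ + 1/n₂)) = √(230.9711 × (1/16 + 1/33)) = 4.6298
t = (x̄₁ - x̄₂) / SE = (68.62 - 70.47) / 4.6298 = -1.85 / 4.6298 = -0.400
p-value = 0.6913

Since p-value > α = 0.1, we fail to reject H₀.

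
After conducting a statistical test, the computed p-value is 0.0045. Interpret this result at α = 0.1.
Since p = 0.0045 < α = 0.1, reject H₀.
There is sufficient evidence to reject the null hypothesis; the result is statistically significant at the 0.1 level.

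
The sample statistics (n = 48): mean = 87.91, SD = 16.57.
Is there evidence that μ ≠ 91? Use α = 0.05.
One-sample t-test:
H₀: μ = 91
H₁: μ ≠ 91
df = n - 1 = 47
t = (x̄ - μ₀) / (s/√n) = (87.91 - 91) / (16.57/√48) = -1.292
p-value = 0.2027

Since p-value > α = 0.05, we fail to reject H₀.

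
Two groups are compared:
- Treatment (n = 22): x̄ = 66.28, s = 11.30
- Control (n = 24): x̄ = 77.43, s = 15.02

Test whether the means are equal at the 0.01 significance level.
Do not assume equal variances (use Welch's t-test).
Welch's two-sample t-test:
H₀: μ₁ = μ₂
H₁: μ₁ ≠ μ₂
s₁²/n₁ = 11.30²/22 = 5.8041,  s₂²/n₂ = 15.02²/24 = 9.4000
SE = √(s₁²/n₁ + s₂²/n₂) = √(5.8041 + 9.4000) = 3.8992
df (Welch-Satterthwaite) = (s₁²/n₁ + s₂²/n₂)² / [(s₁²/n₁)²/(n₁-1) + (s₂²/n₂)²/(n₂-1)] ≈ 42.45
t = (x̄₁ - x̄₂) / SE = (66.28 - 77.43) / 3.8992 = -11.15 / 3.8992 = -2.860
p-value = 0.0066

Since p-value < α = 0.01, we reject H₀.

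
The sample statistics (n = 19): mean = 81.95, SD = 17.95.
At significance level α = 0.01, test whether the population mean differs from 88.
One-sample t-test:
H₀: μ = 88
H₁: μ ≠ 88
df = n - 1 = 18
t = (x̄ - μ₀) / (s/√n) = (81.95 - 88) / (17.95/√19) = -1.469
p-value = 0.1591

Since p-value > α = 0.01, we fail to reject H₀.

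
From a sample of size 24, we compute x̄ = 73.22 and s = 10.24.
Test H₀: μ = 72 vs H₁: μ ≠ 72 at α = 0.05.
One-sample t-test:
H₀: μ = 72
H₁: μ ≠ 72
df = n - 1 = 23
t = (x̄ - μ₀) / (s/√n) = (73.22 - 72) / (10.24/√24) = 0.584
p-value = 0.5651

Since p-value > α = 0.05, we fail to reject H₀.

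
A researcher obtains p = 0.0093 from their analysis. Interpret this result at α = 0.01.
Since p = 0.0093 < α = 0.01, reject H₀.
There is sufficient evidence to reject the null hypothesis; the result is statistically significant at the 0.01 level.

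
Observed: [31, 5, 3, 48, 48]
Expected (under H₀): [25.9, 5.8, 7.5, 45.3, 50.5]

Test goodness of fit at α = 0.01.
Chi-square goodness of fit test:
H₀: observed counts match expected distribution
H₁: observed counts differ from expected distribution
df = k - 1 = 4
χ² = Σ(O - E)²/E
   = (31 - 25.9)²/25.9 + (5 - 5.8)²/5.8 + (3 - 7.5)²/7.5 + (48 - 45.3)²/45.3 + (48 - 50.5)²/50.5
   = 1.004 + 0.110 + 2.700 + 0.161 + 0.124
   = 4.10
p-value = 0.3927

Since p-value > α = 0.01, we fail to reject H₀.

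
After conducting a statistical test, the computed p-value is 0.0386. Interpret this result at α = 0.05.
Since p = 0.0386 < α = 0.05, reject H₀.
There is sufficient evidence to reject the null hypothesis; the result is statistically significant at the 0.05 level.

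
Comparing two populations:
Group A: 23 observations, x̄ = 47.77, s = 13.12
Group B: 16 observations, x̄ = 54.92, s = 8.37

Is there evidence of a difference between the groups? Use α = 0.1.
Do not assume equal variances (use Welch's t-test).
Welch's two-sample t-test:
H₀: μ₁ = μ₂
H₁: μ₁ ≠ μ₂
s₁²/n₁ = 13.12²/23 = 7.4841,  s₂²/n₂ = 8.37²/16 = 4.3786
SE = √(s₁²/n₁ + s₂²/n₂) = √(7.4841 + 4.3786) = 3.4442
df (Welch-Satterthwaite) = (s₁²/n₁ + s₂²/n₂)² / [(s₁²/n₁)²/(n₁-1) + (s₂²/n₂)²/(n₂-1)] ≈ 36.80
t = (x̄₁ - x̄₂) / SE = (47.77 - 54.92) / 3.4442 = -7.15 / 3.4442 = -2.076
p-value = 0.0449

Since p-value < α = 0.1, we reject H₀.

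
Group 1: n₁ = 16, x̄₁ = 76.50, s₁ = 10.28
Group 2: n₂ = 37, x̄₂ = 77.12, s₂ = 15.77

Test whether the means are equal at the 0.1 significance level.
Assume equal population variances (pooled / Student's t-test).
Student's two-sample t-test (equal variances):
H₀: μ₁ = μ₂
H₁: μ₁ ≠ μ₂
df = n₁ + n₂ - 2 = 51
Pooled variance s_p² = [(n₁-1)s₁² + (n₂-1)s₂²] / (n₁ + n₂ - 2) = [(15)(10.28²) + (36)(15.77²)] / 51 = 206.6298
SE = √(s_p²(1/n₁ + 1/n₂)) = √(206.6298 × (1/16 + 1/37)) = 4.3010
t = (x̄₁ - x̄₂) / SE = (76.50 - 77.12) / 4.3010 = -0.62 / 4.3010 = -0.144
p-value = 0.8859

Since p-value > α = 0.1, we fail to reject H₀.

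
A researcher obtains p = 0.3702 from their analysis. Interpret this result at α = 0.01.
Since p = 0.3702 > α = 0.01, fail to reject H₀.
There is insufficient evidence to reject the null hypothesis; the result is not statistically significant at the 0.01 level.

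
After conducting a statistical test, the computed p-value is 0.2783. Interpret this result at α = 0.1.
Since p = 0.2783 > α = 0.1, fail to reject H₀.
There is insufficient evidence to reject the null hypothesis; the result is not statistically significant at the 0.1 level.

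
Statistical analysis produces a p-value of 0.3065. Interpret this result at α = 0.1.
Since p = 0.3065 > α = 0.1, fail to reject H₀.
There is insufficient evidence to reject the null hypothesis; the result is not statistically significant at the 0.1 level.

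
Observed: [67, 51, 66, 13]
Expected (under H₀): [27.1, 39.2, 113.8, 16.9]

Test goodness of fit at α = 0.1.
Chi-square goodness of fit test:
H₀: observed counts match expected distribution
H₁: observed counts differ from expected distribution
df = k - 1 = 3
χ² = Σ(O - E)²/E
   = (67 - 27.1)²/27.1 + (51 - 39.2)²/39.2 + (66 - 113.8)²/113.8 + (13 - 16.9)²/16.9
   = 58.746 + 3.552 + 20.078 + 0.900
   = 83.28
p-value < 0.0001

Since p-value < α = 0.1, we reject H₀.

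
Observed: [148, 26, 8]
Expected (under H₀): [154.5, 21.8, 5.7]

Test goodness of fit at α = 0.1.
Chi-square goodness of fit test:
H₀: observed counts match expected distribution
H₁: observed counts differ from expected distribution
df = k - 1 = 2
χ² = Σ(O - E)²/E
   = (148 - 154.5)²/154.5 + (26 - 21.8)²/21.8 + (8 - 5.7)²/5.7
   = 0.273 + 0.809 + 0.928
   = 2.01
p-value = 0.3659

Since p-value > α = 0.1, we fail to reject H₀.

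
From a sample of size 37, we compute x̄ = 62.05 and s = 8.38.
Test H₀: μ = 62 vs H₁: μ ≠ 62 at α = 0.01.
One-sample t-test:
H₀: μ = 62
H₁: μ ≠ 62
df = n - 1 = 36
t = (x̄ - μ₀) / (s/√n) = (62.05 - 62) / (8.38/√37) = 0.036
p-value = 0.9712

Since p-value > α = 0.01, we fail to reject H₀.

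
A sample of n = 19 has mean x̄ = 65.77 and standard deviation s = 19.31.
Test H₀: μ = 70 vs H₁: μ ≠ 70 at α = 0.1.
One-sample t-test:
H₀: μ = 70
H₁: μ ≠ 70
df = n - 1 = 18
t = (x̄ - μ₀) / (s/√n) = (65.77 - 70) / (19.31/√19) = -0.955
p-value = 0.3523

Since p-value > α = 0.1, we fail to reject H₀.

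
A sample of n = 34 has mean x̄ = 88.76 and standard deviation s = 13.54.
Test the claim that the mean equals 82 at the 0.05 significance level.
One-sample t-test:
H₀: μ = 82
H₁: μ ≠ 82
df = n - 1 = 33
t = (x̄ - μ₀) / (s/√n) = (88.76 - 82) / (13.54/√34) = 2.911
p-value = 0.0064

Since p-value < α = 0.05, we reject H₀.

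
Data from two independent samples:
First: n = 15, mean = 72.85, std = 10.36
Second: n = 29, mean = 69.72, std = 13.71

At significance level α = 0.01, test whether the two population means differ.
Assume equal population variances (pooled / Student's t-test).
Student's two-sample t-test (equal variances):
H₀: μ₁ = μ₂
H₁: μ₁ ≠ μ₂
df = n₁ + n₂ - 2 = 42
Pooled variance s_p² = [(n₁-1)s₁² + (n₂-1)s₂²] / (n₁ + n₂ - 2) = [(14)(10.36²) + (28)(13.71²)] / 42 = 161.0859
SE = √(s_p²(1/n₁ + 1/n₂)) = √(161.0859 × (1/15 + 1/29)) = 4.0366
t = (x̄₁ - x̄₂) / SE = (72.85 - 69.72) / 4.0366 = 3.13 / 4.0366 = 0.775
p-value = 0.4424

Since p-value > α = 0.01, we fail to reject H₀.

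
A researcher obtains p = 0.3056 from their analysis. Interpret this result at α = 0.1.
Since p = 0.3056 > α = 0.1, fail to reject H₀.
There is insufficient evidence to reject the null hypothesis; the result is not statistically significant at the 0.1 level.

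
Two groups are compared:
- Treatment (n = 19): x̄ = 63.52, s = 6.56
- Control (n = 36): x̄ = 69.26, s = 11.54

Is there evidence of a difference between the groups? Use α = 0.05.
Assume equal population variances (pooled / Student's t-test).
Student's two-sample t-test (equal variances):
H₀: μ₁ = μ₂
H₁: μ₁ ≠ μ₂
df = n₁ + n₂ - 2 = 53
Pooled variance s_p² = [(n₁-1)s₁² + (n₂-1)s₂²] / (n₁ + n₂ - 2) = [(18)(6.56²) + (35)(11.54²)] / 53 = 102.5587
SE = √(s_p²(1/n₁ + 1/n₂)) = √(102.5587 × (1/19 + 1/36)) = 2.8717
t = (x̄₁ - x̄₂) / SE = (63.52 - 69.26) / 2.8717 = -5.74 / 2.8717 = -1.999
p-value = 0.0508

Since p-value > α = 0.05, we fail to reject H₀.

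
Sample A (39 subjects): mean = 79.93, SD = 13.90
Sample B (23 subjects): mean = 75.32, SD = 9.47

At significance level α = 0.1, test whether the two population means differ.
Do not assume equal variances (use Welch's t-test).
Welch's two-sample t-test:
H₀: μ₁ = μ₂
H₁: μ₁ ≠ μ₂
s₁²/n₁ = 13.90²/39 = 4.9541,  s₂²/n₂ = 9.47²/23 = 3.8992
SE = √(s₁²/n₁ + s₂²/n₂) = √(4.9541 + 3.8992) = 2.9754
df (Welch-Satterthwaite) = (s₁²/n₁ + s₂²/n₂)² / [(s₁²/n₁)²/(n₁-1) + (s₂²/n₂)²/(n₂-1)] ≈ 58.63
t = (x̄₁ - x̄₂) / SE = (79.93 - 75.32) / 2.9754 = 4.61 / 2.9754 = 1.549
p-value = 0.1267

Since p-value > α = 0.1, we fail to reject H₀.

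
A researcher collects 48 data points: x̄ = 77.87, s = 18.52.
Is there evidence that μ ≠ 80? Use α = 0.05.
One-sample t-test:
H₀: μ = 80
H₁: μ ≠ 80
df = n - 1 = 47
t = (x̄ - μ₀) / (s/√n) = (77.87 - 80) / (18.52/√48) = -0.797
p-value = 0.4296

Since p-value > α = 0.05, we fail to reject H₀.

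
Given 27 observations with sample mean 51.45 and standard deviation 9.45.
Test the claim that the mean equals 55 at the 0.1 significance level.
One-sample t-test:
H₀: μ = 55
H₁: μ ≠ 55
df = n - 1 = 26
t = (x̄ - μ₀) / (s/√n) = (51.45 - 55) / (9.45/√27) = -1.952
p-value = 0.0618

Since p-value < α = 0.1, we reject H₀.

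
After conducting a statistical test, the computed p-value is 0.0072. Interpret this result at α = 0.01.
Since p = 0.0072 < α = 0.01, reject H₀.
There is sufficient evidence to reject the null hypothesis; the result is statistically significant at the 0.01 level.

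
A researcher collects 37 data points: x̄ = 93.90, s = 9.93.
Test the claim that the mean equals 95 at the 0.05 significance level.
One-sample t-test:
H₀: μ = 95
H₁: μ ≠ 95
df = n - 1 = 36
t = (x̄ - μ₀) / (s/√n) = (93.90 - 95) / (9.93/√37) = -0.674
p-value = 0.5047

Since p-value > α = 0.05, we fail to reject H₀.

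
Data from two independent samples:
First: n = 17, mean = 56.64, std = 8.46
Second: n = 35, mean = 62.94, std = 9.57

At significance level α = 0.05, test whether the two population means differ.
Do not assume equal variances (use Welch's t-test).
Welch's two-sample t-test:
H₀: μ₁ = μ₂
H₁: μ₁ ≠ μ₂
s₁²/n₁ = 8.46²/17 = 4.2101,  s₂²/n₂ = 9.57²/35 = 2.6167
SE = √(s₁²/n₁ + s₂²/n₂) = √(4.2101 + 2.6167) = 2.6128
df (Welch-Satterthwaite) = (s₁²/n₁ + s₂²/n₂)² / [(s₁²/n₁)²/(n₁-1) + (s₂²/n₂)²/(n₂-1)] ≈ 35.60
t = (x̄₁ - x̄₂) / SE = (56.64 - 62.94) / 2.6128 = -6.30 / 2.6128 = -2.411
p-value = 0.0212

Since p-value < α = 0.05, we reject H₀.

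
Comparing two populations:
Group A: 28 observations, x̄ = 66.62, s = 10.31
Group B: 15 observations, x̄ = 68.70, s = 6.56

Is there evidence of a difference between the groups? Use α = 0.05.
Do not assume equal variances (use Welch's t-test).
Welch's two-sample t-test:
H₀: μ₁ = μ₂
H₁: μ₁ ≠ μ₂
s₁²/n₁ = 10.31²/28 = 3.7963,  s₂²/n₂ = 6.56²/15 = 2.8689
SE = √(s₁²/n₁ + s₂²/n₂) = √(3.7963 + 2.8689) = 2.5817
df (Welch-Satterthwaite) = (s₁²/n₁ + s₂²/n₂)² / [(s₁²/n₁)²/(n₁-1) + (s₂²/n₂)²/(n₂-1)] ≈ 39.61
t = (x̄₁ - x̄₂) / SE = (66.62 - 68.70) / 2.5817 = -2.08 / 2.5817 = -0.806
p-value = 0.4252

Since p-value > α = 0.05, we fail to reject H₀.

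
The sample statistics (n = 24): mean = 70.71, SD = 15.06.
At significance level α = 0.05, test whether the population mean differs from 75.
One-sample t-test:
H₀: μ = 75
H₁: μ ≠ 75
df = n - 1 = 23
t = (x̄ - μ₀) / (s/√n) = (70.71 - 75) / (15.06/√24) = -1.396
p-value = 0.1762

Since p-value > α = 0.05, we fail to reject H₀.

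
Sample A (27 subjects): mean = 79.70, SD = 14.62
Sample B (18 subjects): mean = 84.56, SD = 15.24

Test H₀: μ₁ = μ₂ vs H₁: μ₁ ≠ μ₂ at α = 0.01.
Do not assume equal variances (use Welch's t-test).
Welch's two-sample t-test:
H₀: μ₁ = μ₂
H₁: μ₁ ≠ μ₂
s₁²/n₁ = 14.62²/27 = 7.9165,  s₂²/n₂ = 15.24²/18 = 12.9032
SE = √(s₁²/n₁ + s₂²/n₂) = √(7.9165 + 12.9032) = 4.5629
df (Welch-Satterthwaite) = (s₁²/n₁ + s₂²/n₂)² / [(s₁²/n₁)²/(n₁-1) + (s₂²/n₂)²/(n₂-1)] ≈ 35.52
t = (x̄₁ - x̄₂) / SE = (79.70 - 84.56) / 4.5629 = -4.86 / 4.5629 = -1.065
p-value = 0.2940

Since p-value > α = 0.01, we fail to reject H₀.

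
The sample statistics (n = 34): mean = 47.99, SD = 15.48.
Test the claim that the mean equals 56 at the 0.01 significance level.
One-sample t-test:
H₀: μ = 56
H₁: μ ≠ 56
df = n - 1 = 33
t = (x̄ - μ₀) / (s/√n) = (47.99 - 56) / (15.48/√34) = -3.017
p-value = 0.0049

Since p-value < α = 0.01, we reject H₀.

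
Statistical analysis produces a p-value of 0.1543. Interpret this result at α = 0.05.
Since p = 0.1543 > α = 0.05, fail to reject H₀.
There is insufficient evidence to reject the null hypothesis; the result is not statistically significant at the 0.05 level.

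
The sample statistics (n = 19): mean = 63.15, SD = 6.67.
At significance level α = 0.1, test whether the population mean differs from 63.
One-sample t-test:
H₀: μ = 63
H₁: μ ≠ 63
df = n - 1 = 18
t = (x̄ - μ₀) / (s/√n) = (63.15 - 63) / (6.67/√19) = 0.098
p-value = 0.9230

Since p-value > α = 0.1, we fail to reject H₀.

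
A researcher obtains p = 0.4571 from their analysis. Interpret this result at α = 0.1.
Since p = 0.4571 > α = 0.1, fail to reject H₀.
There is insufficient evidence to reject the null hypothesis; the result is not statistically significant at the 0.1 level.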